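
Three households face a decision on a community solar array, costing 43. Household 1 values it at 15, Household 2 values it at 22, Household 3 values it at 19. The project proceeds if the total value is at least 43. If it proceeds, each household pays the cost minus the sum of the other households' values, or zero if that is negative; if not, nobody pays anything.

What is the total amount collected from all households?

Total value 56 ≥ cost 43, so it is built.
Household 1: others sum to 41; max(0, 43 - 41) = 2.
Household 2: others sum to 34; max(0, 43 - 34) = 9.
Household 3: others sum to 37; max(0, 43 - 37) = 6.
Total collected = 2 + 9 + 6 = 17.

17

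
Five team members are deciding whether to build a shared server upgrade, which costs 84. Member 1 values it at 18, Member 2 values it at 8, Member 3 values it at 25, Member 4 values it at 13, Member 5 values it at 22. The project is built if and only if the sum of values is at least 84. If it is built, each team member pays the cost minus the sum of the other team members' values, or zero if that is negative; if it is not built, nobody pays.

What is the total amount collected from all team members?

Total value 86 ≥ cost 84, so it is built.
Member 1: others sum to 68; max(0, 84 - 68) = 16.
Member 2: others sum to 78; max(0, 84 - 78) = 6.
Member 3: others sum to 61; max(0, 84 - 61) = 23.
Member 4: others sum to 73; max(0, 84 - 73) = 11.
Member 5: others sum to 64; max(0, 84 - 64) = 20.
Total collected = 16 + 6 + 23 + 11 + 20 = 76.

76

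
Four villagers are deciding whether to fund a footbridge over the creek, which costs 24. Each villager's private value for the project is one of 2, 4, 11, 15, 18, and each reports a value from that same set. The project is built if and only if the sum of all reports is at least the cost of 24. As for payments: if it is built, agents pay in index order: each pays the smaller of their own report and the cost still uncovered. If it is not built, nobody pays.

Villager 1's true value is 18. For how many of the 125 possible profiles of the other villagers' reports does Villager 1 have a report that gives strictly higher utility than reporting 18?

121

Others report (2, 2, 11): truth gives 0; report 11 gives 7 > 0. Violating.
Others report (2, 2, 15): truth gives 0; report 11 gives 7 > 0. Violating.
Others report (2, 2, 18): truth gives 0; report 2 gives 16 > 0. Violating.
Others report (2, 4, 4): truth gives 0; report 15 gives 3 > 0. Violating.
Others report (2, 2, 2): truth gives 0; no alternative beats it.
Others report (2, 2, 4): truth gives 0; no alternative beats it.
(Checking all 125 profiles: 121 have a profitable deviation, 4 do not.)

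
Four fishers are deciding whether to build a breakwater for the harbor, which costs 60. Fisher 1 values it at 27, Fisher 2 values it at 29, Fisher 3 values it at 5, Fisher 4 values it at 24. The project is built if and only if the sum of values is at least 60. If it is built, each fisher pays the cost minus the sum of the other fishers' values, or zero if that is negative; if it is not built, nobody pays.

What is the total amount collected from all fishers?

6

Total value 85 ≥ cost 60, so it is built.
Fisher 1: others sum to 58; max(0, 60 - 58) = 2.
Fisher 2: others sum to 56; max(0, 60 - 56) = 4.
Fisher 3: others sum to 80; max(0, 60 - 80) = 0.
Fisher 4: others sum to 61; max(0, 60 - 61) = 0.
Total collected = 2 + 4 + 0 + 0 = 6.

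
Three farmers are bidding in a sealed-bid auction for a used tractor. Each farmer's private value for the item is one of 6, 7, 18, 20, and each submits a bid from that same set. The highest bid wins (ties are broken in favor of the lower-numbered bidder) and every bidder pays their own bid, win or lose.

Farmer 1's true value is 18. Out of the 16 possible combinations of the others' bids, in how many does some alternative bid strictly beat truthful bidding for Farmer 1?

11

Others bid (6, 6): truth gives 0; bid 6 gives 12 > 0. Violating.
Others bid (6, 7): truth gives 0; bid 7 gives 11 > 0. Violating.
Others bid (6, 20): truth gives -18; bid 20 gives -2 > -18. Violating.
Others bid (7, 6): truth gives 0; bid 7 gives 11 > 0. Violating.
Others bid (6, 18): truth gives 0; no alternative beats it.
Others bid (7, 18): truth gives 0; no alternative beats it.
(Checking all 16 profiles: 11 have a profitable deviation, 5 do not.)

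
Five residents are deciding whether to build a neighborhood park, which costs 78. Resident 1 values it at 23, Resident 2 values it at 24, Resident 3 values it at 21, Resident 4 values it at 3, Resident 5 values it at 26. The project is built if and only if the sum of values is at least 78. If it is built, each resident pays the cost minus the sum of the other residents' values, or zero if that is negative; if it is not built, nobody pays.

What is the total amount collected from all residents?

Total value 97 ≥ cost 78, so it is built.
Resident 1: others sum to 74; max(0, 78 - 74) = 4.
Resident 2: others sum to 73; max(0, 78 - 73) = 5.
Resident 3: others sum to 76; max(0, 78 - 76) = 2.
Resident 4: others sum to 94; max(0, 78 - 94) = 0.
Resident 5: others sum to 71; max(0, 78 - 71) = 7.
Total collected = 4 + 5 + 2 + 0 + 7 = 18.

18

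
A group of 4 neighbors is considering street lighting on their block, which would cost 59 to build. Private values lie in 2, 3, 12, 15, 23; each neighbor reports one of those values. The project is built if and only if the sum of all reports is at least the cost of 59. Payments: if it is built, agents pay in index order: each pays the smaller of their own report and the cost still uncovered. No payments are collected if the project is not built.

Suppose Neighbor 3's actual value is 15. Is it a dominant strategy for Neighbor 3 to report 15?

Consider the case where Neighbor 1 reports 2, Neighbor 2 reports 23 and Neighbor 4 reports 23.
Truthful report 15: project built, pays 15, utility 15 - 15 = 0.
Report 12 instead: project built, pays 12, utility 15 - 12 = 3.
Since 3 > 0, reporting 12 is strictly better here, so truthful reporting is not dominant.

No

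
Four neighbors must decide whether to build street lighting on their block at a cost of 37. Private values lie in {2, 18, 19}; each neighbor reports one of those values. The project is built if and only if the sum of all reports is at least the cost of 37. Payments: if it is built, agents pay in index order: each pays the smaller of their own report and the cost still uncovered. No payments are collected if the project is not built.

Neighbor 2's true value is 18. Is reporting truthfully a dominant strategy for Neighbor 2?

No

Consider the case where Neighbor 1 reports 2, Neighbor 3 reports 18 and Neighbor 4 reports 18.
Truthful report 18: project built, pays 18, utility 18 - 18 = 0.
Report 2 instead: project built, pays 2, utility 18 - 2 = 16.
Since 16 > 0, reporting 2 is strictly better here, so truthful reporting is not dominant.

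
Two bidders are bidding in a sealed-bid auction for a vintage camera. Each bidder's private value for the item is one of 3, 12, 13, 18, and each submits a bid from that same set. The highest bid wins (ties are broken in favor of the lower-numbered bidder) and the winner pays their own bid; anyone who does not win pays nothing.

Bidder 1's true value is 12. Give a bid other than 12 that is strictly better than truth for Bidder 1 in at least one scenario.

3

Suppose Bidder 2 bids 3.
Bid 12: wins, pays 12, utility 12 - 12 = 0.
Bid 3: wins, pays 3, utility 12 - 3 = 9.
So bidding 3 beats truth here (9 > 0).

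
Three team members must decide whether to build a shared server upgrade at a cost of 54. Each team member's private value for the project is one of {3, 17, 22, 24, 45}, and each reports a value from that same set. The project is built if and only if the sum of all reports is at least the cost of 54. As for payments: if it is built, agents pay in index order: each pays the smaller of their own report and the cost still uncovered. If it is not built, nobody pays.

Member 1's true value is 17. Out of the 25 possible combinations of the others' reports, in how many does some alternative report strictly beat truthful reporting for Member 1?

7

Others report (17, 45): truth gives 0; report 3 gives 14 > 0. Violating.
Others report (22, 45): truth gives 0; report 3 gives 14 > 0. Violating.
Others report (24, 45): truth gives 0; report 3 gives 14 > 0. Violating.
Others report (45, 17): truth gives 0; report 3 gives 14 > 0. Violating.
Others report (3, 3): truth gives 0; no alternative beats it.
Others report (3, 17): truth gives 0; no alternative beats it.
(Checking all 25 profiles: 7 have a profitable deviation, 18 do not.)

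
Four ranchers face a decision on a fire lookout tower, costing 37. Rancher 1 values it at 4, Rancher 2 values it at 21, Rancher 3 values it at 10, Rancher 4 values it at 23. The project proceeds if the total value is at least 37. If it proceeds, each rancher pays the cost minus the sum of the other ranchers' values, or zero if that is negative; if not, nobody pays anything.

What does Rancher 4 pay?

2

Total value 58 ≥ cost 37, so the project is built.
The other ranchers' values sum to 35.
Cost minus that sum is 37 - 35 = 2.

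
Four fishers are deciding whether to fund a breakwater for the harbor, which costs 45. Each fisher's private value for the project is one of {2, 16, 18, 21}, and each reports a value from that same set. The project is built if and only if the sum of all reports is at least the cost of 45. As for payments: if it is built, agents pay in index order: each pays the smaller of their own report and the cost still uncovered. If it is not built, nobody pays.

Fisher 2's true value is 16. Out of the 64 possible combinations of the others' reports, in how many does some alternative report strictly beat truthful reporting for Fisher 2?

Others report (2, 21, 21): truth gives 0; report 2 gives 14 > 0. Violating.
Others report (16, 16, 16): truth gives 0; report 2 gives 14 > 0. Violating.
Others report (16, 16, 18): truth gives 0; report 2 gives 14 > 0. Violating.
Others report (16, 16, 21): truth gives 0; report 2 gives 14 > 0. Violating.
Others report (2, 2, 2): truth gives 0; no alternative beats it.
Others report (2, 2, 16): truth gives 0; no alternative beats it.
(Checking all 64 profiles: 30 have a profitable deviation, 34 do not.)

30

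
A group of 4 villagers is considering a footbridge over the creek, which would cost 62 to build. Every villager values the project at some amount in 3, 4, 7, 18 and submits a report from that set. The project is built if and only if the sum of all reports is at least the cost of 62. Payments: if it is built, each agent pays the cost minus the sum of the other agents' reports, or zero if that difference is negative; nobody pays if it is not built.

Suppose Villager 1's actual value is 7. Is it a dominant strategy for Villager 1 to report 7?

Check each profile of the others' reports and compare truth against every alternative report.
Others report (3, 3, 3): truth gives 0, best alternative gives 0.
Others report (3, 3, 4): truth gives 0, best alternative gives 0.
Others report (3, 3, 7): truth gives 0, best alternative gives 0.
Others report (3, 3, 18): truth gives 0, best alternative gives 0.
Others report (3, 4, 3): truth gives 0, best alternative gives 0.
Others report (3, 4, 4): truth gives 0, best alternative gives 0.
(Remaining 58 profiles checked similarly; truth is weakly best in each.)
In every case the truthful report is at least as good as any alternative, so it is a dominant strategy.

Yes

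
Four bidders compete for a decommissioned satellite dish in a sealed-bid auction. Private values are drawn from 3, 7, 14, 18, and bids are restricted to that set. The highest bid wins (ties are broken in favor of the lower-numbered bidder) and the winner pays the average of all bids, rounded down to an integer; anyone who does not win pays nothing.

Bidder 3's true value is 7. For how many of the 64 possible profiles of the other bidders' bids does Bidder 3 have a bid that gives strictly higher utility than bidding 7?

2

Others bid (3, 7, 3): truth gives 0; bid 14 gives 1 > 0. Violating.
Others bid (7, 3, 3): truth gives 0; bid 14 gives 1 > 0. Violating.
Others bid (3, 3, 3): truth gives 3; no alternative beats it.
Others bid (3, 3, 7): truth gives 2; no alternative beats it.
(Checking all 64 profiles: 2 have a profitable deviation, 62 do not.)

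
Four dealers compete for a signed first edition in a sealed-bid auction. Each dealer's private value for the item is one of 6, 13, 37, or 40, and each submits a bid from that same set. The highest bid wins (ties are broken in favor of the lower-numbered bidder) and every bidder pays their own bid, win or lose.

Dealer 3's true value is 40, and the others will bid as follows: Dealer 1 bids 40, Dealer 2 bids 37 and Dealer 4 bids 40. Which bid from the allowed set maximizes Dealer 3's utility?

Bid 6: loses but pays 6, utility -6.
Bid 13: loses but pays 13, utility -13.
Bid 37: loses but pays 37, utility -37.
Bid 40: loses but pays 40, utility -40.
The best choice is 6 with utility -6.

6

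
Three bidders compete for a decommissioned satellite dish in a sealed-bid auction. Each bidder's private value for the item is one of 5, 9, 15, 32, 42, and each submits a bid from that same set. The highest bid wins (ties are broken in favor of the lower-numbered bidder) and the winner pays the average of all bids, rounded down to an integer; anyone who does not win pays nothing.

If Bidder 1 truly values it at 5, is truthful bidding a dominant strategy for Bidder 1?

Check each profile of the others' bids and compare truth against every alternative bid.
Others bid (9, 9): truth gives 0, best alternative gives -4.
Others bid (5, 9): truth gives 0, best alternative gives -2.
Others bid (9, 5): truth gives 0, best alternative gives -2.
Others bid (5, 5): truth gives 0, best alternative gives -1.
Others bid (5, 15): truth gives 0, best alternative gives 0.
Others bid (5, 32): truth gives 0, best alternative gives 0.
(Remaining 19 profiles checked similarly; truth is weakly best in each.)
In every case the truthful bid is at least as good as any alternative, so it is a dominant strategy.

Yes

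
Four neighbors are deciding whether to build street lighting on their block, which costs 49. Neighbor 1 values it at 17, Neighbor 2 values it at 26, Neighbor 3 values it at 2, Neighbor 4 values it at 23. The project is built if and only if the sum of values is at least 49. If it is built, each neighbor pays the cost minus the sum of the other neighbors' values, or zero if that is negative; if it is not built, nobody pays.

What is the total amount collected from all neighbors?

11

Total value 68 ≥ cost 49, so it is built.
Neighbor 1: others sum to 51; max(0, 49 - 51) = 0.
Neighbor 2: others sum to 42; max(0, 49 - 42) = 7.
Neighbor 3: others sum to 66; max(0, 49 - 66) = 0.
Neighbor 4: others sum to 45; max(0, 49 - 45) = 4.
Total collected = 0 + 7 + 0 + 4 = 11.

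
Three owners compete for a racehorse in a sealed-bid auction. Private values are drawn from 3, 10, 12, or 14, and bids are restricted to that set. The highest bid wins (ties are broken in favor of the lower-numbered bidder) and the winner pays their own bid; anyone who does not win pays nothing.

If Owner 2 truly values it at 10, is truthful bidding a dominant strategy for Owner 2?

Yes

Check each profile of the others' bids and compare truth against every alternative bid.
Others bid (3, 3): truth gives 0, best alternative gives 0.
Others bid (3, 10): truth gives 0, best alternative gives 0.
Others bid (3, 12): truth gives 0, best alternative gives 0.
Others bid (3, 14): truth gives 0, best alternative gives 0.
Others bid (10, 3): truth gives 0, best alternative gives 0.
Others bid (10, 10): truth gives 0, best alternative gives 0.
(Remaining 10 profiles checked similarly; truth is weakly best in each.)
In every case the truthful bid is at least as good as any alternative, so it is a dominant strategy.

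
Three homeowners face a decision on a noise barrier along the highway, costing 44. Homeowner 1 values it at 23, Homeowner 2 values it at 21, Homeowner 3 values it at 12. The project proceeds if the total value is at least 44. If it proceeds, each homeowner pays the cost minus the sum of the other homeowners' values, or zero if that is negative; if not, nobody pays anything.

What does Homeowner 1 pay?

Total value 56 ≥ cost 44, so the project is built.
The other homeowners' values sum to 33.
Cost minus that sum is 44 - 33 = 11.

11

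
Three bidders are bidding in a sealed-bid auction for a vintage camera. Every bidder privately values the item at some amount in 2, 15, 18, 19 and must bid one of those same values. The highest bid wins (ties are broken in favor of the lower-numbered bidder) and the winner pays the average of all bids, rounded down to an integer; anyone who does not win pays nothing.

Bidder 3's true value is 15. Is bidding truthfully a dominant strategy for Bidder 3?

No

Consider the case where Bidder 1 bids 2 and Bidder 2 bids 15.
Truthful bid 15: loses, pays 0, utility 0.
Bid 18 instead: wins, pays 11, utility 15 - 11 = 4.
Since 4 > 0, bidding 18 is strictly better here, so truthful bidding is not dominant.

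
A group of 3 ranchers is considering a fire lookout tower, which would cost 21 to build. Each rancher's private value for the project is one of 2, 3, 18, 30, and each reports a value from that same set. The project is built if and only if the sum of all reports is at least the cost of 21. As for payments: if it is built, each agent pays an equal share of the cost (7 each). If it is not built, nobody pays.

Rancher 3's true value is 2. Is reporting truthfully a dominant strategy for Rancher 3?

Yes

Check each profile of the others' reports and compare truth against every alternative report.
Others report (2, 18): truth gives -5, best alternative gives -5.
Others report (2, 30): truth gives -5, best alternative gives -5.
Others report (3, 18): truth gives -5, best alternative gives -5.
Others report (3, 30): truth gives -5, best alternative gives -5.
Others report (18, 2): truth gives -5, best alternative gives -5.
Others report (18, 3): truth gives -5, best alternative gives -5.
(Remaining 10 profiles checked similarly; truth is weakly best in each.)
In every case the truthful report is at least as good as any alternative, so it is a dominant strategy.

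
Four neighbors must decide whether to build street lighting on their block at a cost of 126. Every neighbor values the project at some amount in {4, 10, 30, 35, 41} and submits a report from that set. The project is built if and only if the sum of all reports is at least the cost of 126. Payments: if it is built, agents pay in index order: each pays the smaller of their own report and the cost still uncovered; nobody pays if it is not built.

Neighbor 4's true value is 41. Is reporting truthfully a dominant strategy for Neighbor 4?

Check each profile of the others' reports and compare truth against every alternative report.
Others report (30, 30, 30): truth gives 5, best alternative gives 0.
Others report (4, 41, 41): truth gives 1, best alternative gives 0.
Others report (10, 35, 41): truth gives 1, best alternative gives 0.
Others report (10, 41, 35): truth gives 1, best alternative gives 0.
Others report (35, 10, 41): truth gives 1, best alternative gives 0.
Others report (35, 41, 10): truth gives 1, best alternative gives 0.
(Remaining 119 profiles checked similarly; truth is weakly best in each.)
In every case the truthful report is at least as good as any alternative, so it is a dominant strategy.

Yes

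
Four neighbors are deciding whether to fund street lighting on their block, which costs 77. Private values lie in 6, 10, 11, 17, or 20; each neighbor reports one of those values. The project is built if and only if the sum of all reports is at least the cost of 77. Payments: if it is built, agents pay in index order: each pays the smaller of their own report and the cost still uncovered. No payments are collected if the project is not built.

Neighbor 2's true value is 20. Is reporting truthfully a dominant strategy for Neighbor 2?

No

Consider the case where Neighbor 1 reports 20, Neighbor 3 reports 20 and Neighbor 4 reports 20.
Truthful report 20: project built, pays 20, utility 20 - 20 = 0.
Report 17 instead: project built, pays 17, utility 20 - 17 = 3.
Since 3 > 0, reporting 17 is strictly better here, so truthful reporting is not dominant.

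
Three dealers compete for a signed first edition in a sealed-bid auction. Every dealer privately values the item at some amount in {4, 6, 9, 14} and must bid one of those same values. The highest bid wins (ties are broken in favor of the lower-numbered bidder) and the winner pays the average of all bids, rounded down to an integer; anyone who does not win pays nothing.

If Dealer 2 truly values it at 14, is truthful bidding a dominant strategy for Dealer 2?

Consider the case where Dealer 1 bids 4 and Dealer 3 bids 4.
Truthful bid 14: wins, pays 7, utility 14 - 7 = 7.
Bid 6 instead: wins, pays 4, utility 14 - 4 = 10.
Since 10 > 7, bidding 6 is strictly better here, so truthful bidding is not dominant.

No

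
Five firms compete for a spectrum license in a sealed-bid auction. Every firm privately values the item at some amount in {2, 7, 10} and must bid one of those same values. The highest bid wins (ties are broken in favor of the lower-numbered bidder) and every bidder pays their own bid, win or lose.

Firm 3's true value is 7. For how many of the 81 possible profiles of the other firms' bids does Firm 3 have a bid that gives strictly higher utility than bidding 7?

Others bid (2, 2, 2, 10): truth gives -7; bid 2 gives -2 > -7. Violating.
Others bid (2, 2, 7, 10): truth gives -7; bid 2 gives -2 > -7. Violating.
Others bid (2, 2, 10, 2): truth gives -7; bid 2 gives -2 > -7. Violating.
Others bid (2, 2, 10, 7): truth gives -7; bid 2 gives -2 > -7. Violating.
Others bid (2, 2, 2, 2): truth gives 0; no alternative beats it.
Others bid (2, 2, 2, 7): truth gives 0; no alternative beats it.
(Checking all 81 profiles: 77 have a profitable deviation, 4 do not.)

77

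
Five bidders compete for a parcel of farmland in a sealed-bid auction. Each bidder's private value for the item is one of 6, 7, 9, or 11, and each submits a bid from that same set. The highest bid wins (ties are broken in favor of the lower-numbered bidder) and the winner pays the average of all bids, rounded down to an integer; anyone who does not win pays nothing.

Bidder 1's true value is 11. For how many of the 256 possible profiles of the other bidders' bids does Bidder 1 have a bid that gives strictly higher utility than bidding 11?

41

Others bid (6, 6, 6, 6): truth gives 4; bid 6 gives 5 > 4. Violating.
Others bid (6, 6, 6, 7): truth gives 4; bid 7 gives 5 > 4. Violating.
Others bid (6, 6, 7, 6): truth gives 4; bid 7 gives 5 > 4. Violating.
Others bid (6, 6, 7, 7): truth gives 4; bid 7 gives 5 > 4. Violating.
Others bid (6, 6, 6, 9): truth gives 4; no alternative beats it.
Others bid (6, 6, 6, 11): truth gives 3; no alternative beats it.
(Checking all 256 profiles: 41 have a profitable deviation, 215 do not.)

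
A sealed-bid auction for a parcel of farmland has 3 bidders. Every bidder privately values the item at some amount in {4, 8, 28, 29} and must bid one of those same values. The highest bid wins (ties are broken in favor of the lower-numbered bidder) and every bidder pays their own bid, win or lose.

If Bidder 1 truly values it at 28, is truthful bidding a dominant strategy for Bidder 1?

Consider the case where Bidder 2 bids 4 and Bidder 3 bids 4.
Truthful bid 28: wins, pays 28, utility 28 - 28 = 0.
Bid 4 instead: wins, pays 4, utility 28 - 4 = 24.
Since 24 > 0, bidding 4 is strictly better here, so truthful bidding is not dominant.

No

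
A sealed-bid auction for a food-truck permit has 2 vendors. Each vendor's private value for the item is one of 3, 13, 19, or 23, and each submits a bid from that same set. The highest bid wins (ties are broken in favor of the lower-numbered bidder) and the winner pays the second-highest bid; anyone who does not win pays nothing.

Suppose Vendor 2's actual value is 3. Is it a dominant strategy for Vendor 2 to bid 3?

Check each profile of the others' bids and compare truth against every alternative bid.
Others bid (3): truth gives 0, best alternative gives 0.
Others bid (13): truth gives 0, best alternative gives 0.
Others bid (19): truth gives 0, best alternative gives 0.
Others bid (23): truth gives 0, best alternative gives 0.
In every case the truthful bid is at least as good as any alternative, so it is a dominant strategy.

Yes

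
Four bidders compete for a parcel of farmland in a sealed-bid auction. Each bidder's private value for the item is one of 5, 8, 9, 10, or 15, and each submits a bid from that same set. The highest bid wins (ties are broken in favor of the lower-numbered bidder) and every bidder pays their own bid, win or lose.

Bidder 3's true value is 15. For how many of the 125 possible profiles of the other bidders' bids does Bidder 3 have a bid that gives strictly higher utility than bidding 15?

81

Others bid (5, 5, 5): truth gives 0; bid 8 gives 7 > 0. Violating.
Others bid (5, 5, 8): truth gives 0; bid 8 gives 7 > 0. Violating.
Others bid (5, 5, 9): truth gives 0; bid 9 gives 6 > 0. Violating.
Others bid (5, 5, 10): truth gives 0; bid 10 gives 5 > 0. Violating.
Others bid (5, 5, 15): truth gives 0; no alternative beats it.
Others bid (5, 8, 15): truth gives 0; no alternative beats it.
(Checking all 125 profiles: 81 have a profitable deviation, 44 do not.)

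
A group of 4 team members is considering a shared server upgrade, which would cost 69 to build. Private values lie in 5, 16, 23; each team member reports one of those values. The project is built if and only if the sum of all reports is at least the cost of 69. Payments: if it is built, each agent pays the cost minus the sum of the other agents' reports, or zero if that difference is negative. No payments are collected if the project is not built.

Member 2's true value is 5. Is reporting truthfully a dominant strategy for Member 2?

Yes

Check each profile of the others' reports and compare truth against every alternative report.
Others report (16, 16, 23): truth gives 0, best alternative gives -9.
Others report (16, 23, 16): truth gives 0, best alternative gives -9.
Others report (23, 16, 16): truth gives 0, best alternative gives -9.
Others report (16, 23, 23): truth gives 0, best alternative gives -2.
Others report (23, 16, 23): truth gives 0, best alternative gives -2.
Others report (23, 23, 16): truth gives 0, best alternative gives -2.
(Remaining 21 profiles checked similarly; truth is weakly best in each.)
In every case the truthful report is at least as good as any alternative, so it is a dominant strategy.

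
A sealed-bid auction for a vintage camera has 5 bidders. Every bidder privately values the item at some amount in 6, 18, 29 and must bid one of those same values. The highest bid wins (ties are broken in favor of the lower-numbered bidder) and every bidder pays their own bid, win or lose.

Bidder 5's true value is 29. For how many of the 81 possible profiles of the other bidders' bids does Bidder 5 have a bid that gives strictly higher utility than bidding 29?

66

Others bid (6, 6, 6, 6): truth gives 0; bid 18 gives 11 > 0. Violating.
Others bid (6, 6, 6, 29): truth gives -29; bid 6 gives -6 > -29. Violating.
Others bid (6, 6, 18, 29): truth gives -29; bid 6 gives -6 > -29. Violating.
Others bid (6, 6, 29, 6): truth gives -29; bid 6 gives -6 > -29. Violating.
Others bid (6, 6, 6, 18): truth gives 0; no alternative beats it.
Others bid (6, 6, 18, 6): truth gives 0; no alternative beats it.
(Checking all 81 profiles: 66 have a profitable deviation, 15 do not.)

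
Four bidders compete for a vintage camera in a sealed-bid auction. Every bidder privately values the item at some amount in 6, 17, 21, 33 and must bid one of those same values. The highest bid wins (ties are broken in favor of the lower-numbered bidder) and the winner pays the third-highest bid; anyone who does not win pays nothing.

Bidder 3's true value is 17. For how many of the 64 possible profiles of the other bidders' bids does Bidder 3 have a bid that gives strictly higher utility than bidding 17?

6

Others bid (6, 6, 21): truth gives 0; bid 21 gives 11 > 0. Violating.
Others bid (6, 6, 33): truth gives 0; bid 33 gives 11 > 0. Violating.
Others bid (6, 17, 6): truth gives 0; bid 21 gives 11 > 0. Violating.
Others bid (6, 21, 6): truth gives 0; bid 33 gives 11 > 0. Violating.
Others bid (6, 6, 6): truth gives 11; no alternative beats it.
Others bid (6, 6, 17): truth gives 11; no alternative beats it.
(Checking all 64 profiles: 6 have a profitable deviation, 58 do not.)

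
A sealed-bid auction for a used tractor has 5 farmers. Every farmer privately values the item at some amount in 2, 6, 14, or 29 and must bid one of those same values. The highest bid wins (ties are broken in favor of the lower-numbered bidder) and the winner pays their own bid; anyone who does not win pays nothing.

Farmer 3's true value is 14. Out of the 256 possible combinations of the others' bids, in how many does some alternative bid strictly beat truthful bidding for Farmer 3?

4

Others bid (2, 2, 2, 2): truth gives 0; bid 6 gives 8 > 0. Violating.
Others bid (2, 2, 2, 6): truth gives 0; bid 6 gives 8 > 0. Violating.
Others bid (2, 2, 6, 2): truth gives 0; bid 6 gives 8 > 0. Violating.
Others bid (2, 2, 6, 6): truth gives 0; bid 6 gives 8 > 0. Violating.
Others bid (2, 2, 2, 14): truth gives 0; no alternative beats it.
Others bid (2, 2, 2, 29): truth gives 0; no alternative beats it.
(Checking all 256 profiles: 4 have a profitable deviation, 252 do not.)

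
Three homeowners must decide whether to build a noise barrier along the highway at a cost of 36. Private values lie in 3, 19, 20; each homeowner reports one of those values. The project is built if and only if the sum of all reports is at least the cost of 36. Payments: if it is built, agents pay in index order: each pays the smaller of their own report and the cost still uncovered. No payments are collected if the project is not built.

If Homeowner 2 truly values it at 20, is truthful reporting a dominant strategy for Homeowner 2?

No

Consider the case where Homeowner 1 reports 3 and Homeowner 3 reports 19.
Truthful report 20: project built, pays 20, utility 20 - 20 = 0.
Report 19 instead: project built, pays 19, utility 20 - 19 = 1.
Since 1 > 0, reporting 19 is strictly better here, so truthful reporting is not dominant.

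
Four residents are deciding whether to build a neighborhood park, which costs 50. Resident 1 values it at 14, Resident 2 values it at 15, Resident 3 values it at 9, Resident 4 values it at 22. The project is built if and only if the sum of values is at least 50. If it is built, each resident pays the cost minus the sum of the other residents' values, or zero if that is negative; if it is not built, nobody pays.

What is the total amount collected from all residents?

21

Total value 60 ≥ cost 50, so it is built.
Resident 1: others sum to 46; max(0, 50 - 46) = 4.
Resident 2: others sum to 45; max(0, 50 - 45) = 5.
Resident 3: others sum to 51; max(0, 50 - 51) = 0.
Resident 4: others sum to 38; max(0, 50 - 38) = 12.
Total collected = 4 + 5 + 0 + 12 = 21.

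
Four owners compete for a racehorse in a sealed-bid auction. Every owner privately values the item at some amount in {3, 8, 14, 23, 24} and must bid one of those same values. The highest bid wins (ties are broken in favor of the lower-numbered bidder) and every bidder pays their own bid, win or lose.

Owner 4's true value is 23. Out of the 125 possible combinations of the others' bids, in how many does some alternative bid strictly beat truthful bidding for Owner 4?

106

Others bid (3, 3, 3): truth gives 0; bid 8 gives 15 > 0. Violating.
Others bid (3, 3, 8): truth gives 0; bid 14 gives 9 > 0. Violating.
Others bid (3, 3, 23): truth gives -23; bid 24 gives -1 > -23. Violating.
Others bid (3, 3, 24): truth gives -23; bid 3 gives -3 > -23. Violating.
Others bid (3, 3, 14): truth gives 0; no alternative beats it.
Others bid (3, 8, 14): truth gives 0; no alternative beats it.
(Checking all 125 profiles: 106 have a profitable deviation, 19 do not.)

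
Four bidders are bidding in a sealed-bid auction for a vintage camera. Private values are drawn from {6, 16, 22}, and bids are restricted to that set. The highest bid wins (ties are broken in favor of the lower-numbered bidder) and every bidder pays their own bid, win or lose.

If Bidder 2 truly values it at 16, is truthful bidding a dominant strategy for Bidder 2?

No

Consider the case where Bidder 1 bids 6, Bidder 3 bids 6 and Bidder 4 bids 22.
Truthful bid 16: loses but pays 16, utility -16.
Bid 6 instead: loses but pays 6, utility -6.
Since -6 > -16, bidding 6 is strictly better here, so truthful bidding is not dominant.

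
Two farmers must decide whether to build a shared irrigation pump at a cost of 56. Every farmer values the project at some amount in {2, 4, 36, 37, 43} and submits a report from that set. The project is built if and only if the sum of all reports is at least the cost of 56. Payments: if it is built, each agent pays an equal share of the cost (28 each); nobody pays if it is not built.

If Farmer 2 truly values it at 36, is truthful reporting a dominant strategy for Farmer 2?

Check each profile of the others' reports and compare truth against every alternative report.
Others report (36): truth gives 8, best alternative gives 8.
Others report (37): truth gives 8, best alternative gives 8.
Others report (43): truth gives 8, best alternative gives 8.
Others report (2): truth gives 0, best alternative gives 0.
Others report (4): truth gives 0, best alternative gives 0.
In every case the truthful report is at least as good as any alternative, so it is a dominant strategy.

Yes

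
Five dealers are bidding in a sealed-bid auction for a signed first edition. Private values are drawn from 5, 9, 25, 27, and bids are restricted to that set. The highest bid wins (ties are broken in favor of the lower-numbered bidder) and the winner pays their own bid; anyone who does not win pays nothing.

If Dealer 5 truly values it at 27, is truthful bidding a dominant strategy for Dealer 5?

Consider the case where Dealer 1 bids 5, Dealer 2 bids 5, Dealer 3 bids 5 and Dealer 4 bids 5.
Truthful bid 27: wins, pays 27, utility 27 - 27 = 0.
Bid 9 instead: wins, pays 9, utility 27 - 9 = 18.
Since 18 > 0, bidding 9 is strictly better here, so truthful bidding is not dominant.

No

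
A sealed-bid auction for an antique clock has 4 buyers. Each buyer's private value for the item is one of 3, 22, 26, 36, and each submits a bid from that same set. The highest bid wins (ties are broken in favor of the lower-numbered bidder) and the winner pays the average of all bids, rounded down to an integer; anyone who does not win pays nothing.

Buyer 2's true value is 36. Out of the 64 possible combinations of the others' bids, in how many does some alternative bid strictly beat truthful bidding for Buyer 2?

Others bid (3, 3, 3): truth gives 25; bid 22 gives 29 > 25. Violating.
Others bid (3, 3, 22): truth gives 20; bid 22 gives 24 > 20. Violating.
Others bid (3, 3, 26): truth gives 19; bid 26 gives 22 > 19. Violating.
Others bid (3, 22, 3): truth gives 20; bid 22 gives 24 > 20. Violating.
Others bid (3, 3, 36): truth gives 17; no alternative beats it.
Others bid (3, 22, 36): truth gives 12; no alternative beats it.
(Checking all 64 profiles: 18 have a profitable deviation, 46 do not.)

18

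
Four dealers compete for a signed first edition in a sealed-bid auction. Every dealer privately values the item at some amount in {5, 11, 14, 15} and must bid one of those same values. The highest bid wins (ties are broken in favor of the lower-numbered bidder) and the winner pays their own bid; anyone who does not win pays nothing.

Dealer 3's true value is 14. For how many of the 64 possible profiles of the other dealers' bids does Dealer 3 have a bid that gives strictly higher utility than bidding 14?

2

Others bid (5, 5, 5): truth gives 0; bid 11 gives 3 > 0. Violating.
Others bid (5, 5, 11): truth gives 0; bid 11 gives 3 > 0. Violating.
Others bid (5, 5, 14): truth gives 0; no alternative beats it.
Others bid (5, 5, 15): truth gives 0; no alternative beats it.
(Checking all 64 profiles: 2 have a profitable deviation, 62 do not.)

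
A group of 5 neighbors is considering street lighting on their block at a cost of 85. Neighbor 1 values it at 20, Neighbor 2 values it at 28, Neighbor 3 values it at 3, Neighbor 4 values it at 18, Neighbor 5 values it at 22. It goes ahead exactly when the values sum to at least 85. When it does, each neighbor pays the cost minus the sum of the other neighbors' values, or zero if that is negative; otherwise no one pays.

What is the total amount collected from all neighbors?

Total value 91 ≥ cost 85, so it is built.
Neighbor 1: others sum to 71; max(0, 85 - 71) = 14.
Neighbor 2: others sum to 63; max(0, 85 - 63) = 22.
Neighbor 3: others sum to 88; max(0, 85 - 88) = 0.
Neighbor 4: others sum to 73; max(0, 85 - 73) = 12.
Neighbor 5: others sum to 69; max(0, 85 - 69) = 16.
Total collected = 14 + 22 + 0 + 12 + 16 = 64.

64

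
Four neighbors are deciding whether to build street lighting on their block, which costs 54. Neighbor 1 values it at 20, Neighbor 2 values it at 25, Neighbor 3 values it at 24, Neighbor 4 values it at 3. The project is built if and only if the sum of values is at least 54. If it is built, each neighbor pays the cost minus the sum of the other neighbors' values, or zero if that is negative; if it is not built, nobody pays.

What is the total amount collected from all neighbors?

15

Total value 72 ≥ cost 54, so it is built.
Neighbor 1: others sum to 52; max(0, 54 - 52) = 2.
Neighbor 2: others sum to 47; max(0, 54 - 47) = 7.
Neighbor 3: others sum to 48; max(0, 54 - 48) = 6.
Neighbor 4: others sum to 69; max(0, 54 - 69) = 0.
Total collected = 2 + 7 + 6 + 0 = 15.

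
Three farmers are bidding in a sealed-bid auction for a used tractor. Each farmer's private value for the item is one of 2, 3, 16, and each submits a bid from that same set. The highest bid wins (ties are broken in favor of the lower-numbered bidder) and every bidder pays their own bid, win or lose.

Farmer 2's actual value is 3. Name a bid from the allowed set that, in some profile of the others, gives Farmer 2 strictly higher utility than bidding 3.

2

Suppose Farmer 1 bids 2 and Farmer 3 bids 16.
Bid 3: loses but pays 3, utility -3.
Bid 2: loses but pays 2, utility -2.
So bidding 2 beats truth here (-2 > -3).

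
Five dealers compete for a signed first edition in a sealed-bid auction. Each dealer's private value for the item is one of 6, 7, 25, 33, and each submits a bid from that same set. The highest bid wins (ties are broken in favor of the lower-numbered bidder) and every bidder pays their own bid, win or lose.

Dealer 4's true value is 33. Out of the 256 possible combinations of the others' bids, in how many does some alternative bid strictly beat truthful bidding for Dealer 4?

172

Others bid (6, 6, 6, 6): truth gives 0; bid 7 gives 26 > 0. Violating.
Others bid (6, 6, 6, 7): truth gives 0; bid 7 gives 26 > 0. Violating.
Others bid (6, 6, 6, 25): truth gives 0; bid 25 gives 8 > 0. Violating.
Others bid (6, 6, 7, 6): truth gives 0; bid 25 gives 8 > 0. Violating.
Others bid (6, 6, 6, 33): truth gives 0; no alternative beats it.
Others bid (6, 6, 7, 33): truth gives 0; no alternative beats it.
(Checking all 256 profiles: 172 have a profitable deviation, 84 do not.)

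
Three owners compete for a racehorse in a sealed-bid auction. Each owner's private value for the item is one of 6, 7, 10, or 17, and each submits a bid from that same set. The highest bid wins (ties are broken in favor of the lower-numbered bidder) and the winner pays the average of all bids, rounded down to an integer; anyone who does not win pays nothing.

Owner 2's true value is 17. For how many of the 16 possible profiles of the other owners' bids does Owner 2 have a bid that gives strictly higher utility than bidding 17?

6

Others bid (6, 6): truth gives 8; bid 7 gives 11 > 8. Violating.
Others bid (6, 7): truth gives 7; bid 7 gives 11 > 7. Violating.
Others bid (6, 10): truth gives 6; bid 10 gives 9 > 6. Violating.
Others bid (7, 6): truth gives 7; bid 10 gives 10 > 7. Violating.
Others bid (6, 17): truth gives 4; no alternative beats it.
Others bid (7, 17): truth gives 4; no alternative beats it.
(Checking all 16 profiles: 6 have a profitable deviation, 10 do not.)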